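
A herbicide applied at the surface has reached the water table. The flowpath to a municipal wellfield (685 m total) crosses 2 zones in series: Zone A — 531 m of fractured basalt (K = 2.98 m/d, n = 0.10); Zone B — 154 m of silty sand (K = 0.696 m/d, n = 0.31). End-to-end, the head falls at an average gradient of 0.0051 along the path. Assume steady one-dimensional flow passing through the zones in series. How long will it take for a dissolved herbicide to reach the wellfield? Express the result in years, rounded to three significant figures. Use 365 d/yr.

For zones in series the flux q is common to all zones; the equivalent conductivity is the harmonic (thickness-weighted) mean, K_eq = L_total / Σ(L_j/K_j).
Σ(L/K) = 531/2.98 + 154/0.696 = 178.2 + 221.3 = 399.5 d
K_eq = L_total / Σ(L/K) = 685 / 399.5 = 1.715 m/d
q = K_eq · i = 1.715 × 0.0051 = 0.008746 m/d (same in every zone)
Zone A: v = q/n = 0.008746/0.10 = 0.08746 m/d → t_A = 531/0.08746 = 6072 d
Zone B: v = q/n = 0.008746/0.31 = 0.02821 m/d → t_B = 154/0.02821 = 5459 d
Total t = 6072 + 5459 = 11530 d
   = 11530 / 365 = 31.6 yr

31.6 years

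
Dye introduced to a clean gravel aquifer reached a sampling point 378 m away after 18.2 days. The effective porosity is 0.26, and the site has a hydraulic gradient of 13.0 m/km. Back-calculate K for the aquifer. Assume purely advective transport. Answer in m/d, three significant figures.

v = L / t = 378 / 18.2 = 20.77 m/d
K = v · n / i = 20.77 × 0.26 / 0.013 = 415 m/d

415 m/d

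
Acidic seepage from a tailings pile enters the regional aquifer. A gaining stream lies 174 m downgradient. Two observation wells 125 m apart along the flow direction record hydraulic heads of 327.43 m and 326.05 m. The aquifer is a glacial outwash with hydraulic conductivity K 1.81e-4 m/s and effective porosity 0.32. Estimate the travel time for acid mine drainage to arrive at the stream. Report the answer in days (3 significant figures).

323 days

Hydraulic gradient i = (327.43 − 326.05) / 125 = 1.38 / 125 = 0.01104
K = 1.81e-4 m/s × 86400 s/d = 15.64 m/d
q = Ki = 15.64 × 0.01104 = 0.1726 m/d
Average linear velocity = 0.1726 / 0.32 = 0.5395 m/d
t = L / v = 174 / 0.5395 = 322.5 d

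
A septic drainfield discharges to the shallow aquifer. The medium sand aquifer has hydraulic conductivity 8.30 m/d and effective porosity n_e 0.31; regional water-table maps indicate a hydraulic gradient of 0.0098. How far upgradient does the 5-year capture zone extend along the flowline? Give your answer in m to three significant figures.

479 m

Specific discharge q = 8.30 × 0.0098 = 0.08134 m/d
v_s = q/n_e = 0.08134/0.31 = 0.2624 m/d
T = 5 yr × 365 = 1825 d
L = v × T = 0.2624 × 1825 = 478.9 m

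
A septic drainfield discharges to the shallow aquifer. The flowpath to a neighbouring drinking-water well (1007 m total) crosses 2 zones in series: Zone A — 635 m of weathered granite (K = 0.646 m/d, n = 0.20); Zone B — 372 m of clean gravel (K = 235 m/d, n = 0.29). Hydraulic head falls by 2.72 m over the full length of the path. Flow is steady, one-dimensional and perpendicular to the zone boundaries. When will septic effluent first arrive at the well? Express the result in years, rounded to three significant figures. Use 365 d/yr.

233 years

Steady 1-D flow in series ⇒ the Darcy flux q is identical in every zone and the zone head losses add (resistances L/K in series).
Σ(L/K) = 635/0.646 + 372/235 = 983.0 + 1.583 = 984.6 d
q = ΔH / Σ(L/K) = 2.72 / 984.6 = 0.002763 m/d (same in every zone)
Zone A: v = q/n = 0.002763/0.20 = 0.01381 m/d → t_A = 635/0.01381 = 45970 d
Zone B: v = q/n = 0.002763/0.29 = 0.009526 m/d → t_B = 372/0.009526 = 39050 d
Total t = 45970 + 39050 = 85020 d
   = 85020 / 365 = 233 yr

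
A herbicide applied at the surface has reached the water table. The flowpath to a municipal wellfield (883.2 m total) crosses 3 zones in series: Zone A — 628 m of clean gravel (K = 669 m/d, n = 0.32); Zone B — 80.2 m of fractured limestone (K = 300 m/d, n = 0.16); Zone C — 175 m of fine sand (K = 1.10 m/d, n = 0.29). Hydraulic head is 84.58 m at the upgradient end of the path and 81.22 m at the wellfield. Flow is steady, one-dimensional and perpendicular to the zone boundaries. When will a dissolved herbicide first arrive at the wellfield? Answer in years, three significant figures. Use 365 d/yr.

34.6 years

Total head drop ΔH = 84.58 − 81.22 = 3.36 m
Continuity: the same q passes through each zone, so ΔH = q·Σ(L_j/K_j) — the zones act as resistances in series.
Σ(L/K) = 628/669 + 80.2/300 + 175/1.10 = 0.9387 + 0.2673 + 159.1 = 160.3 d
q = ΔH / Σ(L/K) = 3.36 / 160.3 = 0.02096 m/d (same in every zone)
Zone A: v = q/n = 0.02096/0.32 = 0.06550 m/d → t_A = 628/0.06550 = 9587 d
Zone B: v = q/n = 0.02096/0.16 = 0.1310 m/d → t_B = 80.2/0.1310 = 612.2 d
Zone C: v = q/n = 0.02096/0.29 = 0.07228 m/d → t_C = 175/0.07228 = 2421 d
Total t = 9587 + 612.2 + 2421 = 12620 d
   = 12620 / 365 = 34.6 yr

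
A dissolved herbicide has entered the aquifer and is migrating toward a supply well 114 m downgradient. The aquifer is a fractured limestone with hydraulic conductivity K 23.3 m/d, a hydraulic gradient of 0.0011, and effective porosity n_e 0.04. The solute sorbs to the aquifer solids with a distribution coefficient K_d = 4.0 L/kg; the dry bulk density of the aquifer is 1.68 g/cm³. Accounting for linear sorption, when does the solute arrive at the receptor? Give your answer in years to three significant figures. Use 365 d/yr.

Specific discharge q = 23.3 × 0.0011 = 0.02563 m/d
v = Ki/n = 23.3·0.0011/0.04 = 0.6408 m/d
Retardation R = 1 + ρ_b·K_d/n = 1 + 1.68×4.0/0.04 = 169.0
Contaminant velocity v_c = v/R = 0.6408/169.0 = 0.003791 m/d
t = L/v_c = 114/0.003791 = 30070 d
   = 30070/365 = 82.4 yr

82.4 years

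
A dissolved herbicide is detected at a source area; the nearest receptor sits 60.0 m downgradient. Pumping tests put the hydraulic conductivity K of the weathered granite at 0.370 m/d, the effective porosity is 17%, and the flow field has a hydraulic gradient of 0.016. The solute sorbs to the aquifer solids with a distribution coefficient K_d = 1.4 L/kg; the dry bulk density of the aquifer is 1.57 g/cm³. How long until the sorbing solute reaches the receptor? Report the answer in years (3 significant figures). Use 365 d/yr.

q = Ki = 0.370 × 0.016 = 0.005920 m/d
v_s = q/n_e = 0.005920/0.17 = 0.03482 m/d
Retardation R = 1 + ρ_b·K_d/n = 1 + 1.57×1.4/0.17 = 13.93
Contaminant velocity v_c = v/R = 0.03482/13.93 = 0.002500 m/d
t = L/v_c = 60.0/0.002500 = 24000 d
   = 24000/365 = 65.8 yr

65.8 years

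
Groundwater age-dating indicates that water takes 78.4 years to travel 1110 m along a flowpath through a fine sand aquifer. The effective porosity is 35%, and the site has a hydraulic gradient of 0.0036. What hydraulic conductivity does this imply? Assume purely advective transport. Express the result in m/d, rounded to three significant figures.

t = 78.4 years = 28620 d
v = L / t = 1110 / 28620 = 0.03879 m/d
K = v · n / i = 0.03879 × 0.35 / 0.0036 = 3.77 m/d

3.77 m/d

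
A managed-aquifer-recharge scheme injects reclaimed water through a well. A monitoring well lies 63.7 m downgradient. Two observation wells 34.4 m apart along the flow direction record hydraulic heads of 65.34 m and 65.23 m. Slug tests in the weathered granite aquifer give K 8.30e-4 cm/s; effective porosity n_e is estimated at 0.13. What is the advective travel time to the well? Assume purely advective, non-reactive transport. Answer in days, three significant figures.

3610 days

Hydraulic gradient i = (65.34 − 65.23) / 34.4 = 0.11 / 34.4 = 0.003198
K = 8.30e-4 cm/s × 864 = 0.7171 m/d
q = Ki = 0.7171 × 0.003198 = 0.002293 m/d
Seepage velocity v = q / n = 0.002293 / 0.13 = 0.01764 m/d
t = L / v = 63.7 / 0.01764 = 3611 d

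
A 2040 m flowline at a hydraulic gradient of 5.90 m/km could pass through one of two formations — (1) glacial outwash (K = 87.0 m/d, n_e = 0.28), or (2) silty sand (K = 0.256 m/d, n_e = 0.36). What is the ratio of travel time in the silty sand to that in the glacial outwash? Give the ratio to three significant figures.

437

Unit 1 (glacial outwash): v = 87.0×0.0059/0.28 = 1.833 m/d, t = 2040/1.833 = 1113 d
Unit 2 (silty sand): v = 0.256×0.0059/0.36 = 0.004196 m/d, t = 2040/0.004196 = 486200 d
t(silty sand) / t(glacial outwash) = 486200/1113 = 437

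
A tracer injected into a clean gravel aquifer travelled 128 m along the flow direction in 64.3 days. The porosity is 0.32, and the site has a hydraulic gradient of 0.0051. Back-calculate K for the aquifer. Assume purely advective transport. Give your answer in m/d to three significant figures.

v = L / t = 128 / 64.3 = 1.991 m/d
K = v · n / i = 1.991 × 0.32 / 0.0051 = 125 m/d

125 m/d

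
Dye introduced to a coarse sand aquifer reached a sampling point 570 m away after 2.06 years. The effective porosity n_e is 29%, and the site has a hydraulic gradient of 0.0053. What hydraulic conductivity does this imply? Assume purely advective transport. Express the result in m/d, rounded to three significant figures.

41.5 m/d

t = 2.06 years = 751.9 d
v = L / t = 570 / 751.9 = 0.7581 m/d
K = v · n / i = 0.7581 × 0.29 / 0.0053 = 41.5 m/d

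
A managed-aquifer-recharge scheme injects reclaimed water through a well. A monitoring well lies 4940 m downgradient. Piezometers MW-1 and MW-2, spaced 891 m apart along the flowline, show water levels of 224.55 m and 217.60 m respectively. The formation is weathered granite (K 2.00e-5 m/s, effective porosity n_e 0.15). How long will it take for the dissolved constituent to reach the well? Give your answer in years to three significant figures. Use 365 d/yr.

Hydraulic gradient i = (224.55 − 217.60) / 891 = 6.95 / 891 = 0.007800
K = 2.00e-5 m/s × 86400 s/d = 1.728 m/d
Darcy flux q = K·i = 1.728 × 0.007800 = 0.01348 m/d
Average linear velocity = 0.01348 / 0.15 = 0.08986 m/d
t = L / v = 4940 / 0.08986 = 54980 d
   = 54980 / 365 = 151 yr

151 years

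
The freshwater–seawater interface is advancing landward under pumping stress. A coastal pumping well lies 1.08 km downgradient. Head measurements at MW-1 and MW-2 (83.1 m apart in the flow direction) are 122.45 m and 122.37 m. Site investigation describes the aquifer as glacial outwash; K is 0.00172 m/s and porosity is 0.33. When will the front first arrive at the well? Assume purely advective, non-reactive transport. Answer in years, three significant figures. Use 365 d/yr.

Hydraulic gradient i = (122.45 − 122.37) / 83.1 = 0.08 / 83.1 = 9.627e-4
K = 0.00172 m/s × 86400 s/d = 148.6 m/d
q = Ki = 148.6 × 9.627e-4 = 0.1431 m/d
v = Ki/n = 148.6·9.627e-4/0.33 = 0.4335 m/d
L = 1.08 km = 1080 m
t = L / v = 1080 / 0.4335 = 2491 d
   = 2491 / 365 = 6.83 yr

6.83 years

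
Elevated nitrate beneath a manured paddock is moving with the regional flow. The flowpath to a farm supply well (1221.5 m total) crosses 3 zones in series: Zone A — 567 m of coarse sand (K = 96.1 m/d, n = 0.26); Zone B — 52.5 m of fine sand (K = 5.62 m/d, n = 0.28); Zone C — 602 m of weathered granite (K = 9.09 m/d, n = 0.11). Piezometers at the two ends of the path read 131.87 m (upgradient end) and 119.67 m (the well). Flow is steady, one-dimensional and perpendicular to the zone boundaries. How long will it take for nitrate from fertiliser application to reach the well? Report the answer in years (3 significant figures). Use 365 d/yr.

4.18 years

Total head drop ΔH = 131.87 − 119.67 = 12.20 m
Continuity: the same q passes through each zone, so ΔH = q·Σ(L_j/K_j) — the zones act as resistances in series.
Σ(L/K) = 567/96.1 + 52.5/5.62 + 602/9.09 = 5.900 + 9.342 + 66.23 = 81.47 d
q = ΔH / Σ(L/K) = 12.20 / 81.47 = 0.1498 m/d (same in every zone)
Zone A: v = q/n = 0.1498/0.26 = 0.5760 m/d → t_A = 567/0.5760 = 984.4 d
Zone B: v = q/n = 0.1498/0.28 = 0.5348 m/d → t_B = 52.5/0.5348 = 98.16 d
Zone C: v = q/n = 0.1498/0.11 = 1.361 m/d → t_C = 602/1.361 = 442.2 d
Total t = 984.4 + 98.16 + 442.2 = 1525 d
   = 1525 / 365 = 4.18 yr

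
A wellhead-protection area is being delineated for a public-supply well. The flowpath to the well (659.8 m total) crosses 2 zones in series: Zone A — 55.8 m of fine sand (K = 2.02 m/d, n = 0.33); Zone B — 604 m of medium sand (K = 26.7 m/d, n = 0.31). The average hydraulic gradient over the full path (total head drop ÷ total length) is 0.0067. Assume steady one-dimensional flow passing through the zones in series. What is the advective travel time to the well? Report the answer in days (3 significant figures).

2340 days

Continuity: the same q passes through each zone, so ΔH = q·Σ(L_j/K_j) — the zones act as resistances in series.
Σ(L/K) = 55.8/2.02 + 604/26.7 = 27.62 + 22.62 = 50.25 d
K_eq = L_total / Σ(L/K) = 659.8 / 50.25 = 13.13 m/d
q = K_eq · i = 13.13 × 0.0067 = 0.08798 m/d (same in every zone)
Zone A: v = q/n = 0.08798/0.33 = 0.2666 m/d → t_A = 55.8/0.2666 = 209.3 d
Zone B: v = q/n = 0.08798/0.31 = 0.2838 m/d → t_B = 604/0.2838 = 2128 d
Total t = 209.3 + 2128 = 2337 d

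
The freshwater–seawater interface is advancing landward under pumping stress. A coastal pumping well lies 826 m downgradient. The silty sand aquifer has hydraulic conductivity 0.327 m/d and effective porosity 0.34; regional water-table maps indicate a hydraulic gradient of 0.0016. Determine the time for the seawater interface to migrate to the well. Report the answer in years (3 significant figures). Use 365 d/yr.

1470 years

Specific discharge q = 0.327 × 0.0016 = 5.232e-4 m/d
v = Ki/n = 0.327·0.0016/0.34 = 0.001539 m/d
t = L / v = 826 / 0.001539 = 536800 d
   = 536800 / 365 = 1470 yr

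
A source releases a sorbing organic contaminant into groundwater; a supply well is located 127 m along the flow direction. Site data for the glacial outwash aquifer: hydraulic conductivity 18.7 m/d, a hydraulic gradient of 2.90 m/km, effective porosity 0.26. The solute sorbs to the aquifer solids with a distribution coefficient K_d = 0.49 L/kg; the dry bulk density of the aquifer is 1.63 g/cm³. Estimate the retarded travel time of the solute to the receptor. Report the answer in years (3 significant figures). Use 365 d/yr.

Specific discharge q = 18.7 × 0.0029 = 0.05423 m/d
v = Ki/n = 18.7·0.0029/0.26 = 0.2086 m/d
Retardation R = 1 + ρ_b·K_d/n = 1 + 1.63×0.49/0.26 = 4.072
Contaminant velocity v_c = v/R = 0.2086/4.072 = 0.05122 m/d
t = L/v_c = 127/0.05122 = 2479 d
   = 2479/365 = 6.79 yr

6.79 years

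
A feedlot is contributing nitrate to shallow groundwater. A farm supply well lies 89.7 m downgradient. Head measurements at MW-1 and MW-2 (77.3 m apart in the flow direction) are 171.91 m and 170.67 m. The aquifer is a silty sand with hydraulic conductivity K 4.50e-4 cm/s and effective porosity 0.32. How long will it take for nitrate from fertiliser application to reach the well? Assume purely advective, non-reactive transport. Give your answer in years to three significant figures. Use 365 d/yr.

Hydraulic gradient i = (171.91 − 170.67) / 77.3 = 1.24 / 77.3 = 0.01604
K = 4.50e-4 cm/s × 864 = 0.3888 m/d
Darcy flux q = K·i = 0.3888 × 0.01604 = 0.006237 m/d
Average linear velocity = 0.006237 / 0.32 = 0.01949 m/d
t = L / v = 89.7 / 0.01949 = 4602 d
   = 4602 / 365 = 12.6 yr

12.6 years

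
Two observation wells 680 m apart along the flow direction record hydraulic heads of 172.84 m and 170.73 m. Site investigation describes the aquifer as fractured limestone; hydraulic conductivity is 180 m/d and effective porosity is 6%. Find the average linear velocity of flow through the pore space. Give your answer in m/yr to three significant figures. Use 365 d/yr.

Hydraulic gradient i = (172.84 − 170.73) / 680 = 2.11 / 680 = 0.003103
q = Ki = 180 × 0.003103 = 0.5585 m/d
v = Ki/n = 180·0.003103/0.06 = 9.309 m/d
   = 9.309 × 365 = 3400 m/yr

3400 m/yr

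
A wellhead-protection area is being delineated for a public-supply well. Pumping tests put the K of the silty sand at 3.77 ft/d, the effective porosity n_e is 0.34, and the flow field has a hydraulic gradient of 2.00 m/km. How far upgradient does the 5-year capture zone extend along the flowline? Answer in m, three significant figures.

12.3 m

K = 3.77 ft/d × 0.3048 = 1.149 m/d
Specific discharge q = 1.149 × 0.0020 = 0.002298 m/d
v = Ki/n = 1.149·0.0020/0.34 = 0.006759 m/d
T = 5 yr × 365 = 1825 d
L = v × T = 0.006759 × 1825 = 12.34 m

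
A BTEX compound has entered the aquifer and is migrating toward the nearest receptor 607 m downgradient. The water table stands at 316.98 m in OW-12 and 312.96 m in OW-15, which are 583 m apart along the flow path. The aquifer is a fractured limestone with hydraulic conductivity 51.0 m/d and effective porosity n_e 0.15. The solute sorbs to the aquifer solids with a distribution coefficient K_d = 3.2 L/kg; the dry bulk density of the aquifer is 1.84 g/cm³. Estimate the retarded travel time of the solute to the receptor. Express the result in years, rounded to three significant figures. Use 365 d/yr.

28.6 years

Hydraulic gradient i = (316.98 − 312.96) / 583 = 4.02 / 583 = 0.006895
Darcy flux q = K·i = 51.0 × 0.006895 = 0.3517 m/d
Seepage velocity v = q / n = 0.3517 / 0.15 = 2.344 m/d
Retardation R = 1 + ρ_b·K_d/n = 1 + 1.84×3.2/0.15 = 40.25
Contaminant velocity v_c = v/R = 2.344/40.25 = 0.05824 m/d
t = L/v_c = 607/0.05824 = 10420 d
   = 10420/365 = 28.6 yr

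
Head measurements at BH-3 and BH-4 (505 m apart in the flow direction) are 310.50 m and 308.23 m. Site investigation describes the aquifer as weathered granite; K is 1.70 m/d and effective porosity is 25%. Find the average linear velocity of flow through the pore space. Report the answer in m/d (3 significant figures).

0.0306 m/d

Hydraulic gradient i = (310.50 − 308.23) / 505 = 2.27 / 505 = 0.004495
Darcy flux q = K·i = 1.70 × 0.004495 = 0.007642 m/d
Seepage velocity v = q / n = 0.007642 / 0.25 = 0.03057 m/d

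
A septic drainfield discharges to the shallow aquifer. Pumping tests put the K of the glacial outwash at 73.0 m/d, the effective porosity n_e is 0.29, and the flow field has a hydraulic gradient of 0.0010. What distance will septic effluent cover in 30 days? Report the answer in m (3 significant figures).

Specific discharge q = 73.0 × 0.0010 = 0.07300 m/d
Average linear velocity = 0.07300 / 0.29 = 0.2517 m/d
L = v × T = 0.2517 × 30 = 7.552 m

7.55 m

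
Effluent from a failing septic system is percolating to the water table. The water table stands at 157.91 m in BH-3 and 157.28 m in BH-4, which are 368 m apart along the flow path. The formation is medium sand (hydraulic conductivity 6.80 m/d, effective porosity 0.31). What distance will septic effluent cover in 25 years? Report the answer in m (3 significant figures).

343 m

Hydraulic gradient i = (157.91 − 157.28) / 368 = 0.63 / 368 = 0.001712
q = Ki = 6.80 × 0.001712 = 0.01164 m/d
Seepage velocity v = q / n = 0.01164 / 0.31 = 0.03755 m/d
T = 25 yr × 365 = 9125 d
L = v × T = 0.03755 × 9125 = 342.7 m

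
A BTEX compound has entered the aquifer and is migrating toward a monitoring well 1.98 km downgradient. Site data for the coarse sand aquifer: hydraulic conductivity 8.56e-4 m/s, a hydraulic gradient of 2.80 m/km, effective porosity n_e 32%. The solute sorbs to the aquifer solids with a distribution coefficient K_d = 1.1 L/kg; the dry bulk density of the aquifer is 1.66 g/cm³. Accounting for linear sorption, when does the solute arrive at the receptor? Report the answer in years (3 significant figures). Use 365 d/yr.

K = 8.56e-4 m/s × 86400 s/d = 73.96 m/d
q = Ki = 73.96 × 0.0028 = 0.2071 m/d
v_s = q/n_e = 0.2071/0.32 = 0.6471 m/d
Retardation R = 1 + ρ_b·K_d/n = 1 + 1.66×1.1/0.32 = 6.706
Contaminant velocity v_c = v/R = 0.6471/6.706 = 0.09650 m/d
L = 1.98 km = 1980 m
t = L/v_c = 1980/0.09650 = 20520 d
   = 20520/365 = 56.2 yr

56.2 years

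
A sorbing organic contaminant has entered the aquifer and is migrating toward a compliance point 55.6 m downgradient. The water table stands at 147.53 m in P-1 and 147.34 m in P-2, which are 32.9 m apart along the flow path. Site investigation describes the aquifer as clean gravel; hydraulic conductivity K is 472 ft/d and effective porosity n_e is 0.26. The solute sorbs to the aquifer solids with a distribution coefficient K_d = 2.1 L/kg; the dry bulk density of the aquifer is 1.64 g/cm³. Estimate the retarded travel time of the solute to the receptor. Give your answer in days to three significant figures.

Hydraulic gradient i = (147.53 − 147.34) / 32.9 = 0.19 / 32.9 = 0.005775
K = 472 ft/d × 0.3048 = 143.9 m/d
Darcy flux q = K·i = 143.9 × 0.005775 = 0.8308 m/d
v_s = q/n_e = 0.8308/0.26 = 3.196 m/d
Retardation R = 1 + ρ_b·K_d/n = 1 + 1.64×2.1/0.26 = 14.25
Contaminant velocity v_c = v/R = 3.196/14.25 = 0.2243 m/d
t = L/v_c = 55.6/0.2243 = 247.9 d

248 days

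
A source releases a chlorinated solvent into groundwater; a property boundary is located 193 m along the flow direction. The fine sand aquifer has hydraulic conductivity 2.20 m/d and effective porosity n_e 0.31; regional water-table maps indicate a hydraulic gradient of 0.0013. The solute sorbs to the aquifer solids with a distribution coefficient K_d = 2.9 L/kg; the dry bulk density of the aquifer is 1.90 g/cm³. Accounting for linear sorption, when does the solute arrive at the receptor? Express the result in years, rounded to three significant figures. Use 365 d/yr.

1080 years

Darcy flux q = K·i = 2.20 × 0.0013 = 0.002860 m/d
v_s = q/n_e = 0.002860/0.31 = 0.009226 m/d
Retardation R = 1 + ρ_b·K_d/n = 1 + 1.90×2.9/0.31 = 18.77
Contaminant velocity v_c = v/R = 0.009226/18.77 = 4.914e-4 m/d
t = L/v_c = 193/4.914e-4 = 392700 d
   = 392700/365 = 1080 yr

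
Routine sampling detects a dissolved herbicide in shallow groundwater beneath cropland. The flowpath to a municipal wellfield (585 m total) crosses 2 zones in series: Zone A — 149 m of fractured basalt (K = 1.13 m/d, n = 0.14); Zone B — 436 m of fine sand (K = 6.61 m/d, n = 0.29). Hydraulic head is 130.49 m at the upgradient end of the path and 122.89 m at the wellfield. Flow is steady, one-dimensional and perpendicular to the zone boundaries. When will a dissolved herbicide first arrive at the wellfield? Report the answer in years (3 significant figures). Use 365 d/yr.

Total head drop ΔH = 130.49 − 122.89 = 7.60 m
Continuity: the same q passes through each zone, so ΔH = q·Σ(L_j/K_j) — the zones act as resistances in series.
Σ(L/K) = 149/1.13 + 436/6.61 = 131.9 + 65.96 = 197.8 d
q = ΔH / Σ(L/K) = 7.60 / 197.8 = 0.03842 m/d (same in every zone)
Zone A: v = q/n = 0.03842/0.14 = 0.2744 m/d → t_A = 149/0.2744 = 543.0 d
Zone B: v = q/n = 0.03842/0.29 = 0.1325 m/d → t_B = 436/0.1325 = 3291 d
Total t = 543.0 + 3291 = 3834 d
   = 3834 / 365 = 10.5 yr

10.5 years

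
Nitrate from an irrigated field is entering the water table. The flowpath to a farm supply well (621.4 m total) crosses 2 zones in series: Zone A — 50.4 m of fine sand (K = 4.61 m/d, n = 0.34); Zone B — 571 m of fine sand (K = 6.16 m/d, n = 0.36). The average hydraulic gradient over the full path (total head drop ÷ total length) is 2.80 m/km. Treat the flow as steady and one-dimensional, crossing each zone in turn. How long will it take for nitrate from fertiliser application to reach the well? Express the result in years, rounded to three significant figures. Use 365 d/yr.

36.3 years

Continuity: the same q passes through each zone, so ΔH = q·Σ(L_j/K_j) — the zones act as resistances in series.
Σ(L/K) = 50.4/4.61 + 571/6.16 = 10.93 + 92.69 = 103.6 d
K_eq = L_total / Σ(L/K) = 621.4 / 103.6 = 5.996 m/d
q = K_eq · i = 5.996 × 0.0028 = 0.01679 m/d (same in every zone)
Zone A: v = q/n = 0.01679/0.34 = 0.04938 m/d → t_A = 50.4/0.04938 = 1021 d
Zone B: v = q/n = 0.01679/0.36 = 0.04664 m/d → t_B = 571/0.04664 = 12240 d
Total t = 1021 + 12240 = 13260 d
   = 13260 / 365 = 36.3 yr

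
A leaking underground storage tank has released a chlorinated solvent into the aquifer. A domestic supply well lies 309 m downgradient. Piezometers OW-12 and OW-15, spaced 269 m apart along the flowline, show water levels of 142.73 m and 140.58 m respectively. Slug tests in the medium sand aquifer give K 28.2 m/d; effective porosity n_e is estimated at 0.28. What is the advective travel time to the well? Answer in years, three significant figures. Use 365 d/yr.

1.05 years

Hydraulic gradient i = (142.73 − 140.58) / 269 = 2.15 / 269 = 0.007993
Darcy flux q = K·i = 28.2 × 0.007993 = 0.2254 m/d
Seepage velocity v = q / n = 0.2254 / 0.28 = 0.8050 m/d
t = L / v = 309 / 0.8050 = 383.9 d
   = 383.9 / 365 = 1.05 yr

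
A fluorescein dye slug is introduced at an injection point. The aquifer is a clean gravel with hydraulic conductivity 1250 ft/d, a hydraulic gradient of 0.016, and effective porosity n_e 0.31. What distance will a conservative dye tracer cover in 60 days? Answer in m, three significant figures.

K = 1250 ft/d × 0.3048 = 381.0 m/d
q = Ki = 381.0 × 0.016 = 6.096 m/d
v_s = q/n_e = 6.096/0.31 = 19.66 m/d
L = v × T = 19.66 × 60 = 1180 m

1180 m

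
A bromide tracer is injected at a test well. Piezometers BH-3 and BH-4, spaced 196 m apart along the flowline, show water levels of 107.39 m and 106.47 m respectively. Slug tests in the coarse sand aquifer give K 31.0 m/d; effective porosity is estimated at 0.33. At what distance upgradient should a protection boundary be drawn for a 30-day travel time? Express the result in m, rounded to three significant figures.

13.2 m

Hydraulic gradient i = (107.39 − 106.47) / 196 = 0.92 / 196 = 0.004694
Specific discharge q = 31.0 × 0.004694 = 0.1455 m/d
Average linear velocity = 0.1455 / 0.33 = 0.4409 m/d
L = v × T = 0.4409 × 30 = 13.23 m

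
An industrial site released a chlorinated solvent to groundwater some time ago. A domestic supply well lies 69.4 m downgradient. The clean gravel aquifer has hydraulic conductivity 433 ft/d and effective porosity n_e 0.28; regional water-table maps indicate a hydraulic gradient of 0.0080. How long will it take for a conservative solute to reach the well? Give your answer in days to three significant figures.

K = 433 ft/d × 0.3048 = 132.0 m/d
Specific discharge q = 132.0 × 0.0080 = 1.056 m/d
Average linear velocity = 1.056 / 0.28 = 3.771 m/d
t = L / v = 69.4 / 3.771 = 18.40 d

18.4 days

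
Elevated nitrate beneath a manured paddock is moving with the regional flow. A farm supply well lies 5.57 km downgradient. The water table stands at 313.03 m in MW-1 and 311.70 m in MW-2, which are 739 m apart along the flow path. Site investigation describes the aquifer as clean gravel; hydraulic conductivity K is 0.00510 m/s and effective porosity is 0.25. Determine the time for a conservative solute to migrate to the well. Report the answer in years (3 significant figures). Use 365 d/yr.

Hydraulic gradient i = (313.03 − 311.70) / 739 = 1.33 / 739 = 0.001800
K = 0.00510 m/s × 86400 s/d = 440.6 m/d
q = Ki = 440.6 × 0.001800 = 0.7930 m/d
v_s = q/n_e = 0.7930/0.25 = 3.172 m/d
L = 5.57 km = 5570 m
t = L / v = 5570 / 3.172 = 1756 d
   = 1756 / 365 = 4.81 yr

4.81 years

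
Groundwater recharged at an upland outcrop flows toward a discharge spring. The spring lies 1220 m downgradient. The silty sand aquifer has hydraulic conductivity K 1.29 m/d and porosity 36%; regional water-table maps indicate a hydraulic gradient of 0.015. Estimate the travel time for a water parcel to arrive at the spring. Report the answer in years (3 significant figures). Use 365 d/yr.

Darcy flux q = K·i = 1.29 × 0.015 = 0.01935 m/d
Seepage velocity v = q / n = 0.01935 / 0.36 = 0.05375 m/d
t = L / v = 1220 / 0.05375 = 22700 d
   = 22700 / 365 = 62.2 yr

62.2 years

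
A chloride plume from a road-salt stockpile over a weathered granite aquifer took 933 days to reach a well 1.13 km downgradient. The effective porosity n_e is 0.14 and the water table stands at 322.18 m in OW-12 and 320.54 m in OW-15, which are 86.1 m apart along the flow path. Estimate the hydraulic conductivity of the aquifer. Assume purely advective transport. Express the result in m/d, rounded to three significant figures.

8.90 m/d

Hydraulic gradient i = (322.18 − 320.54) / 86.1 = 1.64 / 86.1 = 0.01905
L = 1.13 km = 1130 m
v = L / t = 1130 / 933 = 1.211 m/d
K = v · n / i = 1.211 × 0.14 / 0.01905 = 8.90 m/d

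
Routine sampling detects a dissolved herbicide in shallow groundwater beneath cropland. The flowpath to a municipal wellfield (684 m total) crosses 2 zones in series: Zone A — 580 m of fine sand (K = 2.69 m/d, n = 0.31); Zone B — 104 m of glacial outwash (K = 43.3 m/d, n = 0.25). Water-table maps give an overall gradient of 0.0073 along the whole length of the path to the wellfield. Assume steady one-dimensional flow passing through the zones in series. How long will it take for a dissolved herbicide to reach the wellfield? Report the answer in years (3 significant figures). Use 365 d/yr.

24.6 years

Continuity: the same q passes through each zone, so ΔH = q·Σ(L_j/K_j) — the zones act as resistances in series.
Σ(L/K) = 580/2.69 + 104/43.3 = 215.6 + 2.402 = 218.0 d
K_eq = L_total / Σ(L/K) = 684 / 218.0 = 3.137 m/d
q = K_eq · i = 3.137 × 0.0073 = 0.02290 m/d (same in every zone)
Zone A: v = q/n = 0.02290/0.31 = 0.07388 m/d → t_A = 580/0.07388 = 7851 d
Zone B: v = q/n = 0.02290/0.25 = 0.09161 m/d → t_B = 104/0.09161 = 1135 d
Total t = 7851 + 1135 = 8986 d
   = 8986 / 365 = 24.6 yr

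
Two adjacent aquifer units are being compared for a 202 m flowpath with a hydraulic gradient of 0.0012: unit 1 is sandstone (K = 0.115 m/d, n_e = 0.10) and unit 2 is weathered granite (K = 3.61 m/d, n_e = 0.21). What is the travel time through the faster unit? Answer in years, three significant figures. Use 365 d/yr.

26.8 years

Unit 1 (sandstone): v = 0.115×0.0012/0.10 = 0.001380 m/d, t = 202/0.001380 = 146400 d
Unit 2 (weathered granite): v = 3.61×0.0012/0.21 = 0.02063 m/d, t = 202/0.02063 = 9792 d
Faster: 9792 d / 365 = 26.8 yr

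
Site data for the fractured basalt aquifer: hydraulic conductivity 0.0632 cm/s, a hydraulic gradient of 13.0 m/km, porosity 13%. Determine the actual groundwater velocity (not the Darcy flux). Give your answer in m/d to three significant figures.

5.46 m/d

K = 0.0632 cm/s × 864 = 54.60 m/d
Darcy flux q = K·i = 54.60 × 0.013 = 0.7099 m/d
v_s = q/n_e = 0.7099/0.13 = 5.460 m/d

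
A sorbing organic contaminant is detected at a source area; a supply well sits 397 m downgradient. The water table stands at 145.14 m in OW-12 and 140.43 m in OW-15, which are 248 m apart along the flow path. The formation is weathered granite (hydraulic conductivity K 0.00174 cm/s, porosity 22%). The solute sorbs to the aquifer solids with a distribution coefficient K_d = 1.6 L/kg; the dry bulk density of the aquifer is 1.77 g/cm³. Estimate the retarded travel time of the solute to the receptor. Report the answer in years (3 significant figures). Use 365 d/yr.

Hydraulic gradient i = (145.14 − 140.43) / 248 = 4.71 / 248 = 0.01899
K = 0.00174 cm/s × 864 = 1.503 m/d
q = Ki = 1.503 × 0.01899 = 0.02855 m/d
v = Ki/n = 1.503·0.01899/0.22 = 0.1298 m/d
Retardation R = 1 + ρ_b·K_d/n = 1 + 1.77×1.6/0.22 = 13.87
Contaminant velocity v_c = v/R = 0.1298/13.87 = 0.009355 m/d
t = L/v_c = 397/0.009355 = 42440 d
   = 42440/365 = 116 yr

116 years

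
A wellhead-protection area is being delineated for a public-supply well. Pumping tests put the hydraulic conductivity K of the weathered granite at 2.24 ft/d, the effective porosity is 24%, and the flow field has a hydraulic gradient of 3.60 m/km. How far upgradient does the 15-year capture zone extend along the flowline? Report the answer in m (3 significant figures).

56.1 m

K = 2.24 ft/d × 0.3048 = 0.6828 m/d
Darcy flux q = K·i = 0.6828 × 0.0036 = 0.002458 m/d
v_s = q/n_e = 0.002458/0.24 = 0.01024 m/d
T = 15 yr × 365 = 5475 d
L = v × T = 0.01024 × 5475 = 56.07 m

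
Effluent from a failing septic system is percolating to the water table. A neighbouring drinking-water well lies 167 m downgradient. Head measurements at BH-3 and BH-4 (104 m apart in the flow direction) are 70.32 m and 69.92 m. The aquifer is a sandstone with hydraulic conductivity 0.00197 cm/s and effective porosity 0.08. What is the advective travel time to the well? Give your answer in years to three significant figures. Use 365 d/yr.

5.59 years

Hydraulic gradient i = (70.32 − 69.92) / 104 = 0.40 / 104 = 0.003846
K = 0.00197 cm/s × 864 = 1.702 m/d
Darcy flux q = K·i = 1.702 × 0.003846 = 0.006546 m/d
v = Ki/n = 1.702·0.003846/0.08 = 0.08183 m/d
t = L / v = 167 / 0.08183 = 2041 d
   = 2041 / 365 = 5.59 yr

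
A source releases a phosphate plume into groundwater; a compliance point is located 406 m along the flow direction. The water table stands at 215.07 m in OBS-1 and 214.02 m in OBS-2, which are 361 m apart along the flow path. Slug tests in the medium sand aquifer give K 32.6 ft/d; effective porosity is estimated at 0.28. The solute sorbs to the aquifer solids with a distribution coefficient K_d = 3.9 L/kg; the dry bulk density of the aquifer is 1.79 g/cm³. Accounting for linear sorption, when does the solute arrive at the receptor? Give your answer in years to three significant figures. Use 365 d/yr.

Hydraulic gradient i = (215.07 − 214.02) / 361 = 1.05 / 361 = 0.002909
K = 32.6 ft/d × 0.3048 = 9.936 m/d
Darcy flux q = K·i = 9.936 × 0.002909 = 0.02890 m/d
Seepage velocity v = q / n = 0.02890 / 0.28 = 0.1032 m/d
Retardation R = 1 + ρ_b·K_d/n = 1 + 1.79×3.9/0.28 = 25.93
Contaminant velocity v_c = v/R = 0.1032/25.93 = 0.003980 m/d
t = L/v_c = 406/0.003980 = 102000 d
   = 102000/365 = 279 yr

279 years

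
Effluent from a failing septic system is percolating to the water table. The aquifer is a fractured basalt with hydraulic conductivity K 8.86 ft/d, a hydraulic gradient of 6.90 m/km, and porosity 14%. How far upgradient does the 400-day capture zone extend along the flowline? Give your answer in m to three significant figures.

K = 8.86 ft/d × 0.3048 = 2.701 m/d
Specific discharge q = 2.701 × 0.0069 = 0.01863 m/d
Average linear velocity = 0.01863 / 0.14 = 0.1331 m/d
L = v × T = 0.1331 × 400 = 53.24 m

53.2 m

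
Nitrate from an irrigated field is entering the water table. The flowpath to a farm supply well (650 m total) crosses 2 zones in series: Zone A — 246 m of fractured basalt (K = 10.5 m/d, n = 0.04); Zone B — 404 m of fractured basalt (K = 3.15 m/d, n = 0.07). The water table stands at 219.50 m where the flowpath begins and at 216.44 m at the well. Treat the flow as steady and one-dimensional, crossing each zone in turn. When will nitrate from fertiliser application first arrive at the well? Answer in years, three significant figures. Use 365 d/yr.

Total head drop ΔH = 219.50 − 216.44 = 3.06 m
Continuity: the same q passes through each zone, so ΔH = q·Σ(L_j/K_j) — the zones act as resistances in series.
Σ(L/K) = 246/10.5 + 404/3.15 = 23.43 + 128.3 = 151.7 d
q = ΔH / Σ(L/K) = 3.06 / 151.7 = 0.02017 m/d (same in every zone)
Zone A: v = q/n = 0.02017/0.04 = 0.5043 m/d → t_A = 246/0.5043 = 487.8 d
Zone B: v = q/n = 0.02017/0.07 = 0.2882 m/d → t_B = 404/0.2882 = 1402 d
Total t = 487.8 + 1402 = 1890 d
   = 1890 / 365 = 5.18 yr

5.18 years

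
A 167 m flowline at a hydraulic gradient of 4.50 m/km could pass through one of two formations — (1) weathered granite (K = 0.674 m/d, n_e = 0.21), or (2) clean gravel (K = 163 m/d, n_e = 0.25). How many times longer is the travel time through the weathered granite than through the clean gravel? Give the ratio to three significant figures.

Unit 1 (weathered granite): v = 0.674×0.0045/0.21 = 0.01444 m/d, t = 167/0.01444 = 11560 d
Unit 2 (clean gravel): v = 163×0.0045/0.25 = 2.934 m/d, t = 167/2.934 = 56.92 d
t(weathered granite) / t(clean gravel) = 11560/56.92 = 203

203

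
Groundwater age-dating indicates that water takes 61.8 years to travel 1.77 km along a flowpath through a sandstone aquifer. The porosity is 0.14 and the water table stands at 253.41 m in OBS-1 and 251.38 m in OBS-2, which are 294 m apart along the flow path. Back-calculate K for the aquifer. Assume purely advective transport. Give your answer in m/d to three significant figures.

1.59 m/d

Hydraulic gradient i = (253.41 − 251.38) / 294 = 2.03 / 294 = 0.006905
t = 61.8 years = 22560 d
L = 1.77 km = 1770 m
v = L / t = 1770 / 22560 = 0.07847 m/d
K = v · n / i = 0.07847 × 0.14 / 0.006905 = 1.59 m/d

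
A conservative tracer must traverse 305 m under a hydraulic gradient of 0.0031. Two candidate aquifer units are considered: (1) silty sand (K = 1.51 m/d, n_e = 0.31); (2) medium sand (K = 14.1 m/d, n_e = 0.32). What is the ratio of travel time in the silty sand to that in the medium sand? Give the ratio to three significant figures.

9.05

Unit 1 (silty sand): v = 1.51×0.0031/0.31 = 0.01510 m/d, t = 305/0.01510 = 20200 d
Unit 2 (medium sand): v = 14.1×0.0031/0.32 = 0.1366 m/d, t = 305/0.1366 = 2233 d
t(silty sand) / t(medium sand) = 20200/2233 = 9.05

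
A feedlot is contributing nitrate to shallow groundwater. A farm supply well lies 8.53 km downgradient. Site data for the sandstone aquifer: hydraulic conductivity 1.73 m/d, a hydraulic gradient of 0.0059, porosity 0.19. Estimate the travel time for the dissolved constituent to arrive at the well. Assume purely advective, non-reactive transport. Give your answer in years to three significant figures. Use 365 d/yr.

q = Ki = 1.73 × 0.0059 = 0.01021 m/d
v = Ki/n = 1.73·0.0059/0.19 = 0.05372 m/d
L = 8.53 km = 8530 m
t = L / v = 8530 / 0.05372 = 158800 d
   = 158800 / 365 = 435 yr

435 years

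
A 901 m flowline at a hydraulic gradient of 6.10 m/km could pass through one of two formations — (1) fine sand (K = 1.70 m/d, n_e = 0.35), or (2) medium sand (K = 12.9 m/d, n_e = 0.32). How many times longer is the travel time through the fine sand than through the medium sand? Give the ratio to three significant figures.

Unit 1 (fine sand): v = 1.70×0.0061/0.35 = 0.02963 m/d, t = 901/0.02963 = 30410 d
Unit 2 (medium sand): v = 12.9×0.0061/0.32 = 0.2459 m/d, t = 901/0.2459 = 3664 d
t(fine sand) / t(medium sand) = 30410/3664 = 8.30

8.30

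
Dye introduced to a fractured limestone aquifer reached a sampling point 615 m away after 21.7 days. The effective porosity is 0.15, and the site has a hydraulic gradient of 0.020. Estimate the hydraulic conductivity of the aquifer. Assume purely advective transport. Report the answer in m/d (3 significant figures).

213 m/d

v = L / t = 615 / 21.7 = 28.34 m/d
K = v · n / i = 28.34 × 0.15 / 0.020 = 213 m/d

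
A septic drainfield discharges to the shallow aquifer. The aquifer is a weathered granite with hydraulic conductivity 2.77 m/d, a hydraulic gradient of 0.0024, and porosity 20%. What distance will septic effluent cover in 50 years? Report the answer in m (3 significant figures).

607 m

q = Ki = 2.77 × 0.0024 = 0.006648 m/d
v = Ki/n = 2.77·0.0024/0.20 = 0.03324 m/d
T = 50 yr × 365 = 18250 d
L = v × T = 0.03324 × 18250 = 606.6 m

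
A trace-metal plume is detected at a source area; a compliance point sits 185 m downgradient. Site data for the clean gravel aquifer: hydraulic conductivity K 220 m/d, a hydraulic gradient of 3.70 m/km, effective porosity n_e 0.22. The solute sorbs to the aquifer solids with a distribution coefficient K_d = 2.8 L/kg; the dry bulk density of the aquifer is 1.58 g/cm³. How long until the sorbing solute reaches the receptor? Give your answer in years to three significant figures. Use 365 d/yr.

2.89 years

Darcy flux q = K·i = 220 × 0.0037 = 0.8140 m/d
v = Ki/n = 220·0.0037/0.22 = 3.700 m/d
Retardation R = 1 + ρ_b·K_d/n = 1 + 1.58×2.8/0.22 = 21.11
Contaminant velocity v_c = v/R = 3.700/21.11 = 0.1753 m/d
t = L/v_c = 185/0.1753 = 1055 d
   = 1055/365 = 2.89 yr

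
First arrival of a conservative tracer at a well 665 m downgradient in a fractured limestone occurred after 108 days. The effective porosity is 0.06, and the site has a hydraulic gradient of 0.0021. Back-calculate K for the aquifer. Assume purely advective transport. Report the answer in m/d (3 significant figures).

176 m/d

v = L / t = 665 / 108 = 6.157 m/d
K = v · n / i = 6.157 × 0.06 / 0.0021 = 176 m/d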